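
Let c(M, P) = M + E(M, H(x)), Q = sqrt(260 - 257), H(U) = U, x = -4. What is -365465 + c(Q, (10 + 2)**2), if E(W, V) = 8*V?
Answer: -365497 + sqrt(3) ≈ -3.6550e+5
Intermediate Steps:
Q = sqrt(3) ≈ 1.7320
c(M, P) = -32 + M (c(M, P) = M + 8*(-4) = M - 32 = -32 + M)
-365465 + c(Q, (10 + 2)**2) = -365465 + (-32 + sqrt(3)) = -365497 + sqrt(3)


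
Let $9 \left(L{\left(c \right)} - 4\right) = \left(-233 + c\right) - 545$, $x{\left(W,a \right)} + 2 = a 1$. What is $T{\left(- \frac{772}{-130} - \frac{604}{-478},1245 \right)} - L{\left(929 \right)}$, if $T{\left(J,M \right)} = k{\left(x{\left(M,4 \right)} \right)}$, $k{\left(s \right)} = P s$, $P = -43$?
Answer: $- \frac{961}{9} \approx -106.78$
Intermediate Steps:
$x{\left(W,a \right)} = -2 + a$ ($x{\left(W,a \right)} = -2 + a 1 = -2 + a$)
$L{\left(c \right)} = - \frac{742}{9} + \frac{c}{9}$ ($L{\left(c \right)} = 4 + \frac{\left(-233 + c\right) - 545}{9} = 4 + \frac{-778 + c}{9} = 4 + \left(- \frac{778}{9} + \frac{c}{9}\right) = - \frac{742}{9} + \frac{c}{9}$)
$k{\left(s \right)} = - 43 s$
$T{\left(J,M \right)} = -86$ ($T{\left(J,M \right)} = - 43 \left(-2 + 4\right) = \left(-43\right) 2 = -86$)
$T{\left(- \frac{772}{-130} - \frac{604}{-478},1245 \right)} - L{\left(929 \right)} = -86 - \left(- \frac{742}{9} + \frac{1}{9} \cdot 929\right) = -86 - \left(- \frac{742}{9} + \frac{929}{9}\right) = -86 - \frac{187}{9} = - \frac{961}{9}$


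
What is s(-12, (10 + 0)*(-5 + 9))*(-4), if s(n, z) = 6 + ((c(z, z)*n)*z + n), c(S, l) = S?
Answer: 76824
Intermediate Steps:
s(n, z) = 6 + n + n*z**2 (s(n, z) = 6 + ((z*n)*z + n) = 6 + ((n*z)*z + n) = 6 + (n*z**2 + n) = 6 + (n + n*z**2) = 6 + n + n*z**2)
s(-12, (10 + 0)*(-5 + 9))*(-4) = (6 - 12 - 12*(-5 + 9)**2*(10 + 0)**2)*(-4) = (6 - 12 - 12*(10*4)**2)*(-4) = (6 - 12 - 12*40**2)*(-4) = (6 - 12 - 12*1600)*(-4) = (6 - 12 - 19200)*(-4) = -19206*(-4) = 76824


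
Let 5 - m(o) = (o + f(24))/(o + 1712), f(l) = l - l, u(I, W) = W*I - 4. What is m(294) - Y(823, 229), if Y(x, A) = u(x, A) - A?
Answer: -188793834/1003 ≈ -1.8823e+5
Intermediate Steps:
u(I, W) = -4 + I*W (u(I, W) = I*W - 4 = -4 + I*W)
Y(x, A) = -4 - A + A*x (Y(x, A) = (-4 + x*A) - A = (-4 + A*x) - A = -4 - A + A*x)
f(l) = 0
m(o) = 5 - o/(1712 + o) (m(o) = 5 - (o + 0)/(o + 1712) = 5 - o/(1712 + o))
m(294) - Y(823, 229) = 4*(2140 + 294)/(1712 + 294) - (-4 - 1*229 + 229*823) = 4*2434/2006 - (-4 - 229 + 188467) = 4*(1/2006)*2434 - 1*188234 = 4868/1003 - 188234 = -188793834/1003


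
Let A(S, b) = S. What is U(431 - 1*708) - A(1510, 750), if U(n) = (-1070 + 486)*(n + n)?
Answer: 322026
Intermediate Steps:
U(n) = -1168*n
U(431 - 1*708) - A(1510, 750) = -1168*(431 - 1*708) - 1*1510 = -1168*(431 - 708) - 1510 = -1168*(-277) - 1510 = 323536 - 1510 = 322026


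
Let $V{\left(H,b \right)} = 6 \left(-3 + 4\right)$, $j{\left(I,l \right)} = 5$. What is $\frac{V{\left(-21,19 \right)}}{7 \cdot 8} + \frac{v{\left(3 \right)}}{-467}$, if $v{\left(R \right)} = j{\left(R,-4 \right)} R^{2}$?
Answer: $\frac{141}{13076} \approx 0.010783$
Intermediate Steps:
$V{\left(H,b \right)} = 6$ ($V{\left(H,b \right)} = 6 \cdot 1 = 6$)
$v{\left(R \right)} = 5 R^{2}$
$\frac{V{\left(-21,19 \right)}}{7 \cdot 8} + \frac{v{\left(3 \right)}}{-467} = \frac{6}{7 \cdot 8} + \frac{5 \cdot 3^{2}}{-467} = \frac{6}{56} + 5 \cdot 9 \left(- \frac{1}{467}\right) = 6 \cdot \frac{1}{56} + 45 \left(- \frac{1}{467}\right) = \frac{3}{28} - \frac{45}{467} = \frac{141}{13076}$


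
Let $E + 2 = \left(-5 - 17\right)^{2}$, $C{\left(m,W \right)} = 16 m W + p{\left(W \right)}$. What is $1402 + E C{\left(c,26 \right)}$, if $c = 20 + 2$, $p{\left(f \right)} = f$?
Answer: $4425198$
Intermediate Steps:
$c = 22$
$C{\left(m,W \right)} = W + 16 W m$ ($C{\left(m,W \right)} = 16 m W + W = 16 W m + W = W + 16 W m$)
$E = 482$ ($E = -2 + \left(-5 - 17\right)^{2} = -2 + \left(-22\right)^{2} = -2 + 484 = 482$)
$1402 + E C{\left(c,26 \right)} = 1402 + 482 \cdot 26 \left(1 + 16 \cdot 22\right) = 1402 + 482 \cdot 26 \left(1 + 352\right) = 1402 + 482 \cdot 26 \cdot 353 = 1402 + 482 \cdot 9178 = 1402 + 4423796 = 4425198$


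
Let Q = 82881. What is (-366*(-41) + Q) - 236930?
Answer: -139043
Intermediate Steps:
(-366*(-41) + Q) - 236930 = (-366*(-41) + 82881) - 236930 = (15006 + 82881) - 236930 = 97887 - 236930 = -139043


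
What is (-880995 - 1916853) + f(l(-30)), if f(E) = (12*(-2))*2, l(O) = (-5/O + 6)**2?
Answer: -2797896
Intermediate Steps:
l(O) = (6 - 5/O)**2
f(E) = -48 (f(E) = -24*2 = -48)
(-880995 - 1916853) + f(l(-30)) = (-880995 - 1916853) - 48 = -2797848 - 48 = -2797896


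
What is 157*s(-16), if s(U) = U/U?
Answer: 157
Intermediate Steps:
s(U) = 1
157*s(-16) = 157*1 = 157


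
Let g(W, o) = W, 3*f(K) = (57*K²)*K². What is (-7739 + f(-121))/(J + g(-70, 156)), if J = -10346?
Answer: -16422625/42 ≈ -3.9102e+5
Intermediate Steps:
f(K) = 19*K⁴ (f(K) = ((57*K²)*K²)/3 = (57*K⁴)/3 = 19*K⁴)
(-7739 + f(-121))/(J + g(-70, 156)) = (-7739 + 19*(-121)⁴)/(-10346 - 70) = (-7739 + 19*214358881)/(-10416) = (-7739 + 4072818739)*(-1/10416) = 4072811000*(-1/10416) = -16422625/42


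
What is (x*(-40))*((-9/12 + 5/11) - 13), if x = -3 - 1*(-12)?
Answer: 52650/11 ≈ 4786.4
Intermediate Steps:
x = 9 (x = -3 + 12 = 9)
(x*(-40))*((-9/12 + 5/11) - 13) = (9*(-40))*((-9/12 + 5/11) - 13) = -360*((-9*1/12 + 5*(1/11)) - 13) = -360*((-¾ + 5/11) - 13) = -360*(-13/44 - 13) = -360*(-585/44) = 52650/11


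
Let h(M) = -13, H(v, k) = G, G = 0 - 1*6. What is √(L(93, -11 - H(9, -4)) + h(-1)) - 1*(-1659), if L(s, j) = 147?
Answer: 1659 + √134 ≈ 1670.6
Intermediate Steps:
G = -6 (G = 0 - 6 = -6)
H(v, k) = -6
√(L(93, -11 - H(9, -4)) + h(-1)) - 1*(-1659) = √(147 - 13) - 1*(-1659) = √134 + 1659 = 1659 + √134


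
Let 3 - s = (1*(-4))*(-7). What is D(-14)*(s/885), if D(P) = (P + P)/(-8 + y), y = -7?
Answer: -28/531 ≈ -0.052731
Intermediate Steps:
s = -25 (s = 3 - 1*(-4)*(-7) = 3 - (-4)*(-7) = 3 - 1*28 = 3 - 28 = -25)
D(P) = -2*P/15 (D(P) = (P + P)/(-8 - 7) = (2*P)/(-15) = (2*P)*(-1/15) = -2*P/15)
D(-14)*(s/885) = (-2/15*(-14))*(-25/885) = 28*(-25*1/885)/15 = (28/15)*(-5/177) = -28/531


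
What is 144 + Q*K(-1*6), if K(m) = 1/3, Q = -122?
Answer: 310/3 ≈ 103.33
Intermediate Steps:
K(m) = 1/3
144 + Q*K(-1*6) = 144 - 122*1/3 = 144 - 122/3 = 310/3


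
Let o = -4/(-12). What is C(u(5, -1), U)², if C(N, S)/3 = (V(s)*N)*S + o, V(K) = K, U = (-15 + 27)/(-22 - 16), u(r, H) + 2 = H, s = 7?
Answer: 157609/361 ≈ 436.59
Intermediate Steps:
u(r, H) = -2 + H
U = -6/19 (U = 12/(-38) = 12*(-1/38) = -6/19 ≈ -0.31579)
o = ⅓ (o = -4*(-1/12) = ⅓ ≈ 0.33333)
C(N, S) = 1 + 21*N*S (C(N, S) = 3*((7*N)*S + ⅓) = 3*(7*N*S + ⅓) = 3*(⅓ + 7*N*S) = 1 + 21*N*S)
C(u(5, -1), U)² = (1 + 21*(-2 - 1)*(-6/19))² = (1 + 21*(-3)*(-6/19))² = (1 + 378/19)² = (397/19)² = 157609/361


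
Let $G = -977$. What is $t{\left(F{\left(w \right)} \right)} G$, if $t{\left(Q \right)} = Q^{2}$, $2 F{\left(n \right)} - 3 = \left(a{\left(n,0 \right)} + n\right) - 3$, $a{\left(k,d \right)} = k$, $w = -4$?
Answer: $-15632$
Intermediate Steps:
$F{\left(n \right)} = n$ ($F{\left(n \right)} = \frac{3}{2} + \frac{\left(n + n\right) - 3}{2} = \frac{3}{2} + \frac{2 n - 3}{2} = \frac{3}{2} + \frac{-3 + 2 n}{2} = \frac{3}{2} + \left(- \frac{3}{2} + n\right) = n$)
$t{\left(F{\left(w \right)} \right)} G = \left(-4\right)^{2} \left(-977\right) = 16 \left(-977\right) = -15632$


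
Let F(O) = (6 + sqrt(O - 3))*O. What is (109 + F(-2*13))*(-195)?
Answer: 9165 + 5070*I*sqrt(29) ≈ 9165.0 + 27303.0*I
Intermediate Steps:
F(O) = O*(6 + sqrt(-3 + O)) (F(O) = (6 + sqrt(-3 + O))*O = O*(6 + sqrt(-3 + O)))
(109 + F(-2*13))*(-195) = (109 + (-2*13)*(6 + sqrt(-3 - 2*13)))*(-195) = (109 - 26*(6 + sqrt(-3 - 26)))*(-195) = (109 - 26*(6 + sqrt(-29)))*(-195) = (109 - 26*(6 + I*sqrt(29)))*(-195) = (109 + (-156 - 26*I*sqrt(29)))*(-195) = (-47 - 26*I*sqrt(29))*(-195) = 9165 + 5070*I*sqrt(29)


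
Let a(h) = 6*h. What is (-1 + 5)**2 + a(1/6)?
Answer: 17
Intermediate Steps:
(-1 + 5)**2 + a(1/6) = (-1 + 5)**2 + 6/6 = 4**2 + 6*(1/6) = 16 + 1 = 17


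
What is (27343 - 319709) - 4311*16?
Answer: -361342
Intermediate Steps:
(27343 - 319709) - 4311*16 = -292366 - 479*144 = -292366 - 68976 = -361342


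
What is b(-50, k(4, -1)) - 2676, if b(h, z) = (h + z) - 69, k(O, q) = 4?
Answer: -2791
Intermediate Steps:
b(h, z) = -69 + h + z
b(-50, k(4, -1)) - 2676 = (-69 - 50 + 4) - 2676 = -115 - 2676 = -2791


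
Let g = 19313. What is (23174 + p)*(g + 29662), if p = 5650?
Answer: 1411655400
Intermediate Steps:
(23174 + p)*(g + 29662) = (23174 + 5650)*(19313 + 29662) = 28824*48975 = 1411655400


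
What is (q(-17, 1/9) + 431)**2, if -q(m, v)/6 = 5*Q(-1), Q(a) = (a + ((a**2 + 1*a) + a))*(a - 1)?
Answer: 96721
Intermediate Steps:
Q(a) = (-1 + a)*(a**2 + 3*a) (Q(a) = (a + ((a**2 + a) + a))*(-1 + a) = (a + ((a + a**2) + a))*(-1 + a) = (a + (a**2 + 2*a))*(-1 + a) = (a**2 + 3*a)*(-1 + a) = (-1 + a)*(a**2 + 3*a))
q(m, v) = -120 (q(m, v) = -30*(-(-3 + (-1)**2 + 2*(-1))) = -30*(-(-3 + 1 - 2)) = -30*(-1*(-4)) = -30*4 = -6*20 = -120)
(q(-17, 1/9) + 431)**2 = (-120 + 431)**2 = 311**2 = 96721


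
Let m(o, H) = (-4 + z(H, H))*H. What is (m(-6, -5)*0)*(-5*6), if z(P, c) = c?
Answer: 0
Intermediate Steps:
m(o, H) = H*(-4 + H) (m(o, H) = (-4 + H)*H = H*(-4 + H))
(m(-6, -5)*0)*(-5*6) = (-5*(-4 - 5)*0)*(-5*6) = (-5*(-9)*0)*(-30) = (45*0)*(-30) = 0*(-30) = 0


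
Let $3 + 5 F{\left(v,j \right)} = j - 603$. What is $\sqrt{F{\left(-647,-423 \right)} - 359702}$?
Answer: $\frac{i \sqrt{8997695}}{5} \approx 599.92 i$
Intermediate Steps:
$F{\left(v,j \right)} = - \frac{606}{5} + \frac{j}{5}$ ($F{\left(v,j \right)} = - \frac{3}{5} + \frac{j - 603}{5} = - \frac{3}{5} + \frac{-603 + j}{5} = - \frac{3}{5} + \left(- \frac{603}{5} + \frac{j}{5}\right) = - \frac{606}{5} + \frac{j}{5}$)
$\sqrt{F{\left(-647,-423 \right)} - 359702} = \sqrt{\left(- \frac{606}{5} + \frac{1}{5} \left(-423\right)\right) - 359702} = \sqrt{\left(- \frac{606}{5} - \frac{423}{5}\right) - 359702} = \sqrt{- \frac{1029}{5} - 359702} = \sqrt{- \frac{1799539}{5}} = \frac{i \sqrt{8997695}}{5}$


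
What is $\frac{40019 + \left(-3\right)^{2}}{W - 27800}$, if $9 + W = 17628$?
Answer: $- \frac{40028}{10181} \approx -3.9316$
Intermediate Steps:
$W = 17619$ ($W = -9 + 17628 = 17619$)
$\frac{40019 + \left(-3\right)^{2}}{W - 27800} = \frac{40019 + \left(-3\right)^{2}}{17619 - 27800} = \frac{40019 + 9}{-10181} = 40028 \left(- \frac{1}{10181}\right) = - \frac{40028}{10181}$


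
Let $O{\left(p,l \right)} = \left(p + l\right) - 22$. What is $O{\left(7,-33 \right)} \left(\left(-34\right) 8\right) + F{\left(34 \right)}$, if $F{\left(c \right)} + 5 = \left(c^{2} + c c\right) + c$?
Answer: $15397$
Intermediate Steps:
$F{\left(c \right)} = -5 + c + 2 c^{2}$ ($F{\left(c \right)} = -5 + \left(\left(c^{2} + c c\right) + c\right) = -5 + \left(\left(c^{2} + c^{2}\right) + c\right) = -5 + \left(2 c^{2} + c\right) = -5 + \left(c + 2 c^{2}\right) = -5 + c + 2 c^{2}$)
$O{\left(p,l \right)} = -22 + l + p$ ($O{\left(p,l \right)} = \left(l + p\right) - 22 = -22 + l + p$)
$O{\left(7,-33 \right)} \left(\left(-34\right) 8\right) + F{\left(34 \right)} = \left(-22 - 33 + 7\right) \left(\left(-34\right) 8\right) + \left(-5 + 34 + 2 \cdot 34^{2}\right) = \left(-48\right) \left(-272\right) + \left(-5 + 34 + 2 \cdot 1156\right) = 13056 + \left(-5 + 34 + 2312\right) = 13056 + 2341 = 15397$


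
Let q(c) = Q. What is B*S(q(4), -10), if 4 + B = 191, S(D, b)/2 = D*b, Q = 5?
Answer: -18700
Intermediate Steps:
q(c) = 5
S(D, b) = 2*D*b (S(D, b) = 2*(D*b) = 2*D*b)
B = 187 (B = -4 + 191 = 187)
B*S(q(4), -10) = 187*(2*5*(-10)) = 187*(-100) = -18700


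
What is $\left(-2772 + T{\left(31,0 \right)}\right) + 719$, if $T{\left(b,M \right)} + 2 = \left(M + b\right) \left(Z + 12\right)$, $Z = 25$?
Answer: $-908$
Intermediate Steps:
$T{\left(b,M \right)} = -2 + 37 M + 37 b$ ($T{\left(b,M \right)} = -2 + \left(M + b\right) \left(25 + 12\right) = -2 + \left(M + b\right) 37 = -2 + \left(37 M + 37 b\right) = -2 + 37 M + 37 b$)
$\left(-2772 + T{\left(31,0 \right)}\right) + 719 = \left(-2772 + \left(-2 + 37 \cdot 0 + 37 \cdot 31\right)\right) + 719 = \left(-2772 + \left(-2 + 0 + 1147\right)\right) + 719 = \left(-2772 + 1145\right) + 719 = -1627 + 719 = -908$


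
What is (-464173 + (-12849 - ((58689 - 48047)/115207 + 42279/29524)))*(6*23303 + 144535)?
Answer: -461372468919325916321/3401371468 ≈ -1.3564e+11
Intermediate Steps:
(-464173 + (-12849 - ((58689 - 48047)/115207 + 42279/29524)))*(6*23303 + 144535) = (-464173 + (-12849 - (10642*(1/115207) + 42279*(1/29524))))*(139818 + 144535) = (-464173 + (-12849 - (10642/115207 + 42279/29524)))*284353 = (-464173 + (-12849 - 1*5185031161/3401371468))*284353 = (-464173 + (-12849 - 5185031161/3401371468))*284353 = (-464173 - 43709407023493/3401371468)*284353 = -1622534205439457/3401371468*284353 = -461372468919325916321/3401371468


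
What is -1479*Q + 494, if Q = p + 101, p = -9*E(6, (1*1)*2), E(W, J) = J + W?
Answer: -42397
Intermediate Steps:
p = -72 (p = -9*((1*1)*2 + 6) = -9*(1*2 + 6) = -9*(2 + 6) = -9*8 = -72)
Q = 29 (Q = -72 + 101 = 29)
-1479*Q + 494 = -1479*29 + 494 = -42891 + 494 = -42397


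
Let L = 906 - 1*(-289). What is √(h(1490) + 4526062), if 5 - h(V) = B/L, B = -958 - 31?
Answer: √6463338009530/1195 ≈ 2127.5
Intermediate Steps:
L = 1195 (L = 906 + 289 = 1195)
B = -989
h(V) = 6964/1195 (h(V) = 5 - (-989)/1195 = 5 - 1*(-989/1195) = 5 + 989/1195 = 6964/1195)
√(h(1490) + 4526062) = √(6964/1195 + 4526062) = √(5408651054/1195) = √6463338009530/1195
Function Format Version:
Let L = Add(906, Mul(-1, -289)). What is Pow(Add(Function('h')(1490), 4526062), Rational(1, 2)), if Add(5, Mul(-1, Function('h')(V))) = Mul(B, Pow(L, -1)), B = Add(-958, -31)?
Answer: Mul(Rational(1, 1195), Pow(6463338009530, Rational(1, 2))) ≈ 2127.5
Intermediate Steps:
L = 1195 (L = Add(906, 289) = 1195)
B = -989
Function('h')(V) = Rational(6964, 1195) (Function('h')(V) = Add(5, Mul(-1, Mul(-989, Pow(1195, -1)))) = Add(5, Mul(-1, Mul(-989, Rational(1, 1195)))) = Add(5, Mul(-1, Rational(-989, 1195))) = Add(5, Rational(989, 1195)) = Rational(6964, 1195))
Pow(Add(Function('h')(1490), 4526062), Rational(1, 2)) = Pow(Add(Rational(6964, 1195), 4526062), Rational(1, 2)) = Pow(Rational(5408651054, 1195), Rational(1, 2)) = Mul(Rational(1, 1195), Pow(6463338009530, Rational(1, 2)))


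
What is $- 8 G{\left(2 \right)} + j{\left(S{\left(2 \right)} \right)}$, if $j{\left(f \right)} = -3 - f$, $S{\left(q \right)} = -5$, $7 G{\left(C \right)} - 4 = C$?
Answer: $- \frac{34}{7} \approx -4.8571$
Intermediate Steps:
$G{\left(C \right)} = \frac{4}{7} + \frac{C}{7}$
$- 8 G{\left(2 \right)} + j{\left(S{\left(2 \right)} \right)} = - 8 \left(\frac{4}{7} + \frac{1}{7} \cdot 2\right) - -2 = - 8 \left(\frac{4}{7} + \frac{2}{7}\right) + \left(-3 + 5\right) = \left(-8\right) \frac{6}{7} + 2 = - \frac{48}{7} + 2 = - \frac{34}{7}$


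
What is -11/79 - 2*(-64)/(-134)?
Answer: -5793/5293 ≈ -1.0945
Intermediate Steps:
-11/79 - 2*(-64)/(-134) = -11*1/79 + 128*(-1/134) = -11/79 - 64/67 = -5793/5293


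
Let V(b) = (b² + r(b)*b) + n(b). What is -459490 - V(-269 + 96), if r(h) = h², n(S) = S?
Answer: 4688471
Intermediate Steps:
V(b) = b + b² + b³ (V(b) = (b² + b²*b) + b = (b² + b³) + b = b + b² + b³)
-459490 - V(-269 + 96) = -459490 - (-269 + 96)*(1 + (-269 + 96) + (-269 + 96)²) = -459490 - (-173)*(1 - 173 + (-173)²) = -459490 - (-173)*(1 - 173 + 29929) = -459490 - (-173)*29757 = -459490 - 1*(-5147961) = -459490 + 5147961 = 4688471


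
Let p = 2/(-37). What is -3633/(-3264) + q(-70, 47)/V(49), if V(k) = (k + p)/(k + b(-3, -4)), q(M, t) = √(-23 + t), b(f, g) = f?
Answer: 1211/1088 + 3404*√6/1811 ≈ 5.7172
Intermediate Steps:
p = -2/37 (p = 2*(-1/37) = -2/37 ≈ -0.054054)
V(k) = (-2/37 + k)/(-3 + k) (V(k) = (k - 2/37)/(k - 3) = (-2/37 + k)/(-3 + k))
-3633/(-3264) + q(-70, 47)/V(49) = -3633/(-3264) + √(-23 + 47)/(((-2/37 + 49)/(-3 + 49))) = -3633*(-1/3264) + √24/(((1811/37)/46)) = 1211/1088 + (2*√6)/(((1/46)*(1811/37))) = 1211/1088 + (2*√6)/(1811/1702) = 1211/1088 + (2*√6)*(1702/1811) = 1211/1088 + 3404*√6/1811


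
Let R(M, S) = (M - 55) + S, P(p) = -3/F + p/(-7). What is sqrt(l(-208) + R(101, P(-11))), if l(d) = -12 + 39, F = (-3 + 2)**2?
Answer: sqrt(3507)/7 ≈ 8.4600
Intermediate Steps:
F = 1 (F = (-1)**2 = 1)
P(p) = -3 - p/7 (P(p) = -3/1 + p/(-7) = -3*1 + p*(-1/7) = -3 - p/7)
l(d) = 27
R(M, S) = -55 + M + S (R(M, S) = (-55 + M) + S = -55 + M + S)
sqrt(l(-208) + R(101, P(-11))) = sqrt(27 + (-55 + 101 + (-3 - 1/7*(-11)))) = sqrt(27 + (-55 + 101 + (-3 + 11/7))) = sqrt(27 + (-55 + 101 - 10/7)) = sqrt(27 + 312/7) = sqrt(501/7) = sqrt(3507)/7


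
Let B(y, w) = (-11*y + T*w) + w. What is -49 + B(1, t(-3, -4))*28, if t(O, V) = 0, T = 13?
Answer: -357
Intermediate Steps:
B(y, w) = -11*y + 14*w (B(y, w) = (-11*y + 13*w) + w = -11*y + 14*w)
-49 + B(1, t(-3, -4))*28 = -49 + (-11*1 + 14*0)*28 = -49 + (-11 + 0)*28 = -49 - 11*28 = -49 - 308 = -357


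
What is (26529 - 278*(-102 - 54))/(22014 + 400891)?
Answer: 69897/422905 ≈ 0.16528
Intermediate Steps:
(26529 - 278*(-102 - 54))/(22014 + 400891) = (26529 - 278*(-156))/422905 = (26529 + 43368)*(1/422905) = 69897*(1/422905) = 69897/422905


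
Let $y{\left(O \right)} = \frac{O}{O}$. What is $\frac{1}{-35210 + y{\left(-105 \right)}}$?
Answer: $- \frac{1}{35209} \approx -2.8402 \cdot 10^{-5}$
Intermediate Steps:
$y{\left(O \right)} = 1$
$\frac{1}{-35210 + y{\left(-105 \right)}} = \frac{1}{-35210 + 1} = \frac{1}{-35209} = - \frac{1}{35209}$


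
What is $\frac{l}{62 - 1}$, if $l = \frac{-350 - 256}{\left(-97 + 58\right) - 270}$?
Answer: $\frac{202}{6283} \approx 0.03215$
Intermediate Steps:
$l = \frac{202}{103}$ ($l = - \frac{606}{-39 - 270} = - \frac{606}{-309} = \left(-606\right) \left(- \frac{1}{309}\right) = \frac{202}{103} \approx 1.9612$)
$\frac{l}{62 - 1} = \frac{1}{62 - 1} \cdot \frac{202}{103} = \frac{1}{61} \cdot \frac{202}{103} = \frac{202}{6283}$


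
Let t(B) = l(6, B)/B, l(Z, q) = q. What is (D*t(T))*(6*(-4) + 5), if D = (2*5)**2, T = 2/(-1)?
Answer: -1900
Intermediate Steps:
T = -2 (T = 2*(-1) = -2)
t(B) = 1 (t(B) = B/B = 1)
D = 100 (D = 10**2 = 100)
(D*t(T))*(6*(-4) + 5) = (100*1)*(6*(-4) + 5) = 100*(-24 + 5) = 100*(-19) = -1900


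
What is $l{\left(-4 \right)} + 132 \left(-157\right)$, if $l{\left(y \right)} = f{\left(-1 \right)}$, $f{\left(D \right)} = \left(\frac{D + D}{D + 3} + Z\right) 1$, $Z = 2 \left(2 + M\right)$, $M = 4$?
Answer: $-20713$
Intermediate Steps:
$Z = 12$ ($Z = 2 \left(2 + 4\right) = 2 \cdot 6 = 12$)
$f{\left(D \right)} = 12 + \frac{2 D}{3 + D}$ ($f{\left(D \right)} = \left(\frac{D + D}{D + 3} + 12\right) 1 = \left(\frac{2 D}{3 + D} + 12\right) 1 = \left(12 + \frac{2 D}{3 + D}\right) 1 = 12 + \frac{2 D}{3 + D}$)
$l{\left(y \right)} = 11$ ($l{\left(y \right)} = \frac{2 \left(18 + 7 \left(-1\right)\right)}{3 - 1} = \frac{2 \left(18 - 7\right)}{2} = 2 \cdot \frac{1}{2} \cdot 11 = 11$)
$l{\left(-4 \right)} + 132 \left(-157\right) = 11 + 132 \left(-157\right) = 11 - 20724 = -20713$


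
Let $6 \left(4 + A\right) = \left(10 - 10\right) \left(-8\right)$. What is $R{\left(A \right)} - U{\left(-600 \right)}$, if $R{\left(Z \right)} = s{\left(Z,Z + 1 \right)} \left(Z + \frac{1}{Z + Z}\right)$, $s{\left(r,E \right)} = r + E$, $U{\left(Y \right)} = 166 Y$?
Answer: $\frac{797031}{8} \approx 99629.0$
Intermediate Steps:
$s{\left(r,E \right)} = E + r$
$A = -4$ ($A = -4 + \frac{\left(10 - 10\right) \left(-8\right)}{6} = -4 + \frac{0 \left(-8\right)}{6} = -4 + \frac{1}{6} \cdot 0 = -4 + 0 = -4$)
$R{\left(Z \right)} = \left(1 + 2 Z\right) \left(Z + \frac{1}{2 Z}\right)$ ($R{\left(Z \right)} = \left(\left(Z + 1\right) + Z\right) \left(Z + \frac{1}{Z + Z}\right) = \left(\left(1 + Z\right) + Z\right) \left(Z + \frac{1}{2 Z}\right) = \left(1 + 2 Z\right) \left(Z + \frac{1}{2 Z}\right)$)
$R{\left(A \right)} - U{\left(-600 \right)} = \left(1 - 4 + \frac{1}{2 \left(-4\right)} + 2 \left(-4\right)^{2}\right) - 166 \left(-600\right) = \left(1 - 4 + \frac{1}{2} \left(- \frac{1}{4}\right) + 2 \cdot 16\right) - -99600 = \left(1 - 4 - \frac{1}{8} + 32\right) + 99600 = \frac{231}{8} + 99600 = \frac{797031}{8}$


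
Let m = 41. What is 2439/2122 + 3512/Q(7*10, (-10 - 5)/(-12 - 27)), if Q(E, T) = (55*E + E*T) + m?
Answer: 221107619/108079826 ≈ 2.0458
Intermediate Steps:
Q(E, T) = 41 + 55*E + E*T (Q(E, T) = (55*E + E*T) + 41 = 41 + 55*E + E*T)
2439/2122 + 3512/Q(7*10, (-10 - 5)/(-12 - 27)) = 2439/2122 + 3512/(41 + 55*(7*10) + (7*10)*((-10 - 5)/(-12 - 27))) = 2439*(1/2122) + 3512/(41 + 55*70 + 70*(-15/(-39))) = 2439/2122 + 3512/(41 + 3850 + 70*(-15*(-1/39))) = 2439/2122 + 3512/(41 + 3850 + 70*(5/13)) = 2439/2122 + 3512/(41 + 3850 + 350/13) = 2439/2122 + 3512/(50933/13) = 2439/2122 + 3512*(13/50933) = 2439/2122 + 45656/50933 = 221107619/108079826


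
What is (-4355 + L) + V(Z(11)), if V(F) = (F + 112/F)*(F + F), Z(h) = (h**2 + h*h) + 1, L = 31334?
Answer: 145301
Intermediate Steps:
Z(h) = 1 + 2*h**2 (Z(h) = (h**2 + h**2) + 1 = 2*h**2 + 1 = 1 + 2*h**2)
V(F) = 2*F*(F + 112/F) (V(F) = (F + 112/F)*(2*F) = 2*F*(F + 112/F))
(-4355 + L) + V(Z(11)) = (-4355 + 31334) + (224 + 2*(1 + 2*11**2)**2) = 26979 + (224 + 2*(1 + 2*121)**2) = 26979 + (224 + 2*(1 + 242)**2) = 26979 + (224 + 2*243**2) = 26979 + (224 + 2*59049) = 26979 + (224 + 118098) = 26979 + 118322 = 145301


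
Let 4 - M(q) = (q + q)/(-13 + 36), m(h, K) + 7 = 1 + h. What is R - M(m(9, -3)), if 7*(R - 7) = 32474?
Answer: 747427/161 ≈ 4642.4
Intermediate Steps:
R = 32523/7 (R = 7 + (⅐)*32474 = 7 + 32474/7 = 32523/7 ≈ 4646.1)
m(h, K) = -6 + h (m(h, K) = -7 + (1 + h) = -6 + h)
M(q) = 4 - 2*q/23 (M(q) = 4 - (q + q)/(-13 + 36) = 4 - 2*q/23)
R - M(m(9, -3)) = 32523/7 - (4 - 2*(-6 + 9)/23) = 32523/7 - (4 - 2/23*3) = 32523/7 - (4 - 6/23) = 32523/7 - 1*86/23 = 32523/7 - 86/23 = 747427/161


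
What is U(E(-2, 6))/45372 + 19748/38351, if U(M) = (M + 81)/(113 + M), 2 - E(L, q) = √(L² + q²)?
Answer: 2362841402323/4588542365364 - 16*√10/149557455 ≈ 0.51494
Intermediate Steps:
E(L, q) = 2 - √(L² + q²)
U(M) = (81 + M)/(113 + M)
U(E(-2, 6))/45372 + 19748/38351 = ((81 + (2 - √((-2)² + 6²)))/(113 + (2 - √((-2)² + 6²))))/45372 + 19748/38351 = ((81 + (2 - √(4 + 36)))/(113 + (2 - √(4 + 36))))*(1/45372) + 19748*(1/38351) = ((81 + (2 - √40))/(113 + (2 - √40)))*(1/45372) + 19748/38351 = ((81 + (2 - 2*√10))/(113 + (2 - 2*√10)))*(1/45372) + 19748/38351 = ((83 - 2*√10)/(115 - 2*√10))*(1/45372) + 19748/38351 = (83 - 2*√10)/(45372*(115 - 2*√10)) + 19748/38351 = 19748/38351 + (83 - 2*√10)/(45372*(115 - 2*√10))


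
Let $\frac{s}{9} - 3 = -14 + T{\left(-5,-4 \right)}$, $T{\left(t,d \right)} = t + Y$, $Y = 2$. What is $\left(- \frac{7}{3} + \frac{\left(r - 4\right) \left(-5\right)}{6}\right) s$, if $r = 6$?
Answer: $504$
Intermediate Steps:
$T{\left(t,d \right)} = 2 + t$ ($T{\left(t,d \right)} = t + 2 = 2 + t$)
$s = -126$ ($s = 27 + 9 \left(-14 + \left(2 - 5\right)\right) = 27 + 9 \left(-14 - 3\right) = 27 + 9 \left(-17\right) = 27 - 153 = -126$)
$\left(- \frac{7}{3} + \frac{\left(r - 4\right) \left(-5\right)}{6}\right) s = \left(- \frac{7}{3} + \frac{\left(6 - 4\right) \left(-5\right)}{6}\right) \left(-126\right) = \left(\left(-7\right) \frac{1}{3} + 2 \left(-5\right) \frac{1}{6}\right) \left(-126\right) = \left(- \frac{7}{3} - \frac{5}{3}\right) \left(-126\right) = \left(-4\right) \left(-126\right) = 504$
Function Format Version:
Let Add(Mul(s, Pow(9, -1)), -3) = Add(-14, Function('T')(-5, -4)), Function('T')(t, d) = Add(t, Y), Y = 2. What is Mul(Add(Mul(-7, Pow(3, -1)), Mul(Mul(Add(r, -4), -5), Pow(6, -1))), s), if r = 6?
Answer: 504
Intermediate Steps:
Function('T')(t, d) = Add(2, t) (Function('T')(t, d) = Add(t, 2) = Add(2, t))
s = -126 (s = Add(27, Mul(9, Add(-14, Add(2, -5)))) = Add(27, Mul(9, Add(-14, -3))) = Add(27, Mul(9, -17)) = Add(27, -153) = -126)
Mul(Add(Mul(-7, Pow(3, -1)), Mul(Mul(Add(r, -4), -5), Pow(6, -1))), s) = Mul(Add(Mul(-7, Pow(3, -1)), Mul(Mul(Add(6, -4), -5), Pow(6, -1))), -126) = Mul(Add(Mul(-7, Rational(1, 3)), Mul(Mul(2, -5), Rational(1, 6))), -126) = Mul(Add(Rational(-7, 3), Mul(-10, Rational(1, 6))), -126) = Mul(Add(Rational(-7, 3), Rational(-5, 3)), -126) = Mul(-4, -126) = 504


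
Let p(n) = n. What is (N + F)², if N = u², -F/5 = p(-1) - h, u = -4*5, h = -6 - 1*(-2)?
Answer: 148225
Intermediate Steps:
h = -4 (h = -6 + 2 = -4)
u = -20
F = -15 (F = -5*(-1 - 1*(-4)) = -5*(-1 + 4) = -5*3 = -15)
N = 400 (N = (-20)² = 400)
(N + F)² = (400 - 15)² = 385² = 148225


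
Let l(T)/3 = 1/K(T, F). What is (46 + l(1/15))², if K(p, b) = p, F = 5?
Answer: 8281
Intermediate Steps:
l(T) = 3/T
(46 + l(1/15))² = (46 + 3/(1/15))² = (46 + 3*15)² = (46 + 45)² = 91² = 8281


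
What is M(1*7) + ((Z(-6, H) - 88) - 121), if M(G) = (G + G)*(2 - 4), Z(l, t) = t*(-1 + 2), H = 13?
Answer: -224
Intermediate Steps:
Z(l, t) = t (Z(l, t) = t*1 = t)
M(G) = -4*G (M(G) = (2*G)*(-2) = -4*G)
M(1*7) + ((Z(-6, H) - 88) - 121) = -4*7 + ((13 - 88) - 121) = -4*7 + (-75 - 121) = -28 - 196 = -224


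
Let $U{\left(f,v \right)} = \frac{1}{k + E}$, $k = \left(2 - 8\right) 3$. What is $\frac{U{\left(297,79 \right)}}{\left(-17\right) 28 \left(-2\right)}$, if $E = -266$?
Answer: $- \frac{1}{270368} \approx -3.6987 \cdot 10^{-6}$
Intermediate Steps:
$k = -18$ ($k = \left(-6\right) 3 = -18$)
$U{\left(f,v \right)} = - \frac{1}{284}$ ($U{\left(f,v \right)} = \frac{1}{-18 - 266} = \frac{1}{-284} = - \frac{1}{284}$)
$\frac{U{\left(297,79 \right)}}{\left(-17\right) 28 \left(-2\right)} = - \frac{1}{284 \left(-17\right) 28 \left(-2\right)} = - \frac{1}{284 \left(\left(-476\right) \left(-2\right)\right)} = - \frac{1}{284 \cdot 952} = \left(- \frac{1}{284}\right) \frac{1}{952} = - \frac{1}{270368}$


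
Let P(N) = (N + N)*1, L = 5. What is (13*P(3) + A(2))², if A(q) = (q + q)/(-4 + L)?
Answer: 6724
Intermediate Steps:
P(N) = 2*N (P(N) = (2*N)*1 = 2*N)
A(q) = 2*q (A(q) = (q + q)/(-4 + 5) = (2*q)/1 = (2*q)*1 = 2*q)
(13*P(3) + A(2))² = (13*(2*3) + 2*2)² = (13*6 + 4)² = (78 + 4)² = 82² = 6724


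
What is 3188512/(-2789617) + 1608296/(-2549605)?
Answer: -12615976000392/7112421451285 ≈ -1.7738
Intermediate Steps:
3188512/(-2789617) + 1608296/(-2549605) = 3188512*(-1/2789617) + 1608296*(-1/2549605) = -3188512/2789617 - 1608296/2549605 = -12615976000392/7112421451285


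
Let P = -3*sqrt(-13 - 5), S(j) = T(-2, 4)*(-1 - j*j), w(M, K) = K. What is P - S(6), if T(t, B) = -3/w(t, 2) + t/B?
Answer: -74 - 9*I*sqrt(2) ≈ -74.0 - 12.728*I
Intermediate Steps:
T(t, B) = -3/2 + t/B
S(j) = 2 + 2*j**2 (S(j) = (-3/2 - 2/4)*(-1 - j*j) = (-3/2 - 2*1/4)*(-1 - j**2) = (-3/2 - 1/2)*(-1 - j**2) = -2*(-1 - j**2) = 2 + 2*j**2)
P = -9*I*sqrt(2) ≈ -12.728*I
P - S(6) = -9*I*sqrt(2) - (2 + 2*6**2) = -9*I*sqrt(2) - (2 + 2*36) = -9*I*sqrt(2) - (2 + 72) = -9*I*sqrt(2) - 1*74 = -9*I*sqrt(2) - 74 = -74 - 9*I*sqrt(2)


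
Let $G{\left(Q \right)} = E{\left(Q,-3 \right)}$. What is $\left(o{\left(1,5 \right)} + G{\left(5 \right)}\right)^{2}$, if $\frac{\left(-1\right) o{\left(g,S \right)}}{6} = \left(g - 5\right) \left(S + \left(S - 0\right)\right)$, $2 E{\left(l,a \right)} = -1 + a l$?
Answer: $53824$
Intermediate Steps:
$E{\left(l,a \right)} = - \frac{1}{2} + \frac{a l}{2}$ ($E{\left(l,a \right)} = \frac{-1 + a l}{2} = - \frac{1}{2} + \frac{a l}{2}$)
$G{\left(Q \right)} = - \frac{1}{2} - \frac{3 Q}{2}$ ($G{\left(Q \right)} = - \frac{1}{2} + \frac{1}{2} \left(-3\right) Q = - \frac{1}{2} - \frac{3 Q}{2}$)
$o{\left(g,S \right)} = - 12 S \left(-5 + g\right)$ ($o{\left(g,S \right)} = - 6 \left(g - 5\right) \left(S + \left(S - 0\right)\right) = - 6 \left(-5 + g\right) \left(S + \left(S + 0\right)\right) = - 6 \left(-5 + g\right) \left(S + S\right) = - 6 \left(-5 + g\right) 2 S = - 6 \cdot 2 S \left(-5 + g\right) = - 12 S \left(-5 + g\right)$)
$\left(o{\left(1,5 \right)} + G{\left(5 \right)}\right)^{2} = \left(12 \cdot 5 \left(5 - 1\right) - 8\right)^{2} = \left(12 \cdot 5 \cdot 4 - 8\right)^{2} = \left(240 - 8\right)^{2} = 232^{2} = 53824$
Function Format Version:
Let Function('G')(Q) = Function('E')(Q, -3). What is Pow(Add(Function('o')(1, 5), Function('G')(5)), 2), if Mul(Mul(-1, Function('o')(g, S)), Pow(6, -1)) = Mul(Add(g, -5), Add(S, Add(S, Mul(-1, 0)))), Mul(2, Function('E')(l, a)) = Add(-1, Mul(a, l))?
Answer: 53824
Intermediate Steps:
Function('E')(l, a) = Add(Rational(-1, 2), Mul(Rational(1, 2), a, l)) (Function('E')(l, a) = Mul(Rational(1, 2), Add(-1, Mul(a, l))) = Add(Rational(-1, 2), Mul(Rational(1, 2), a, l)))
Function('G')(Q) = Add(Rational(-1, 2), Mul(Rational(-3, 2), Q)) (Function('G')(Q) = Add(Rational(-1, 2), Mul(Rational(1, 2), -3, Q)) = Add(Rational(-1, 2), Mul(Rational(-3, 2), Q)))
Function('o')(g, S) = Mul(-12, S, Add(-5, g)) (Function('o')(g, S) = Mul(-6, Mul(Add(g, -5), Add(S, Add(S, Mul(-1, 0))))) = Mul(-6, Mul(Add(-5, g), Add(S, Add(S, 0)))) = Mul(-6, Mul(Add(-5, g), Add(S, S))) = Mul(-6, Mul(Add(-5, g), Mul(2, S))) = Mul(-6, Mul(2, S, Add(-5, g))) = Mul(-12, S, Add(-5, g)))
Pow(Add(Function('o')(1, 5), Function('G')(5)), 2) = Pow(Add(Mul(12, 5, Add(5, Mul(-1, 1))), Add(Rational(-1, 2), Mul(Rational(-3, 2), 5))), 2) = Pow(Add(Mul(12, 5, Add(5, -1)), Add(Rational(-1, 2), Rational(-15, 2))), 2) = Pow(Add(Mul(12, 5, 4), -8), 2) = Pow(Add(240, -8), 2) = Pow(232, 2) = 53824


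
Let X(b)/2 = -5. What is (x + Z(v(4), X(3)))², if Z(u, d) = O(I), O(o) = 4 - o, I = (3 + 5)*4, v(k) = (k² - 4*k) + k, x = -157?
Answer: 34225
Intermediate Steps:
v(k) = k² - 3*k
I = 32 (I = 8*4 = 32)
X(b) = -10 (X(b) = 2*(-5) = -10)
Z(u, d) = -28 (Z(u, d) = 4 - 1*32 = 4 - 32 = -28)
(x + Z(v(4), X(3)))² = (-157 - 28)² = (-185)² = 34225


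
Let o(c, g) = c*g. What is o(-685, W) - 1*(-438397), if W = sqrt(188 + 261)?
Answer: 438397 - 685*sqrt(449) ≈ 4.2388e+5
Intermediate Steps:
W = sqrt(449) ≈ 21.190
o(-685, W) - 1*(-438397) = -685*sqrt(449) - 1*(-438397) = -685*sqrt(449) + 438397 = 438397 - 685*sqrt(449)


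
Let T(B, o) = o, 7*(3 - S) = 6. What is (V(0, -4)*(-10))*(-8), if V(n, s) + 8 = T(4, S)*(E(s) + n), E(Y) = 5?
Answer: 1520/7 ≈ 217.14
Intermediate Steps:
S = 15/7 (S = 3 - ⅐*6 = 3 - 6/7 = 15/7 ≈ 2.1429)
V(n, s) = 19/7 + 15*n/7 (V(n, s) = -8 + 15*(5 + n)/7 = -8 + (75/7 + 15*n/7) = 19/7 + 15*n/7)
(V(0, -4)*(-10))*(-8) = ((19/7 + (15/7)*0)*(-10))*(-8) = ((19/7 + 0)*(-10))*(-8) = ((19/7)*(-10))*(-8) = -190/7*(-8) = 1520/7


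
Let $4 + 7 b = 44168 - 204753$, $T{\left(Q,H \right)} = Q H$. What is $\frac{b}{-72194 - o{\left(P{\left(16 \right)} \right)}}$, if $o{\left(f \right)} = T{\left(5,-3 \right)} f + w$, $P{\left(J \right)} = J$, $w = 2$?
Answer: $\frac{160589}{503692} \approx 0.31882$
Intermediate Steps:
$T{\left(Q,H \right)} = H Q$
$o{\left(f \right)} = 2 - 15 f$ ($o{\left(f \right)} = \left(-3\right) 5 f + 2 = - 15 f + 2 = 2 - 15 f$)
$b = - \frac{160589}{7}$ ($b = - \frac{4}{7} + \frac{44168 - 204753}{7} = - \frac{4}{7} + \frac{1}{7} \left(-160585\right) = - \frac{4}{7} - \frac{160585}{7} = - \frac{160589}{7} \approx -22941.0$)
$\frac{b}{-72194 - o{\left(P{\left(16 \right)} \right)}} = - \frac{160589}{7 \left(-72194 - \left(2 - 240\right)\right)} = - \frac{160589}{7 \left(-72194 - -238\right)} = - \frac{160589}{7 \left(-72194 + 238\right)} = - \frac{160589}{7 \left(-71956\right)} = \left(- \frac{160589}{7}\right) \left(- \frac{1}{71956}\right) = \frac{160589}{503692}$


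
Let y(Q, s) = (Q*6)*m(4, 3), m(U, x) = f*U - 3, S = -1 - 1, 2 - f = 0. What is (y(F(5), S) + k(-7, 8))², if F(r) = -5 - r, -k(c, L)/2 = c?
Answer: 81796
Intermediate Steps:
f = 2 (f = 2 - 1*0 = 2 + 0 = 2)
S = -2
k(c, L) = -2*c
m(U, x) = -3 + 2*U (m(U, x) = 2*U - 3 = -3 + 2*U)
y(Q, s) = 30*Q (y(Q, s) = (Q*6)*(-3 + 2*4) = (6*Q)*(-3 + 8) = (6*Q)*5 = 30*Q)
(y(F(5), S) + k(-7, 8))² = (30*(-5 - 1*5) - 2*(-7))² = (30*(-5 - 5) + 14)² = (30*(-10) + 14)² = (-300 + 14)² = (-286)² = 81796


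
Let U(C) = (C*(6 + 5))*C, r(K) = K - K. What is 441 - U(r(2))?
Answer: 441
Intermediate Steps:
r(K) = 0
U(C) = 11*C**2 (U(C) = (C*11)*C = (11*C)*C = 11*C**2)
441 - U(r(2)) = 441 - 11*0**2 = 441 - 11*0 = 441 - 1*0 = 441 + 0 = 441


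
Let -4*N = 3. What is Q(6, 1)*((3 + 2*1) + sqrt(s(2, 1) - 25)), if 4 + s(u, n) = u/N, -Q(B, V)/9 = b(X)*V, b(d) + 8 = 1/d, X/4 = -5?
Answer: 1449/4 + 483*I*sqrt(285)/20 ≈ 362.25 + 407.7*I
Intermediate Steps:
X = -20 (X = 4*(-5) = -20)
b(d) = -8 + 1/d
N = -3/4 (N = -1/4*3 = -3/4 ≈ -0.75000)
Q(B, V) = 1449*V/20 (Q(B, V) = -9*(-8 + 1/(-20))*V = -9*(-8 - 1/20)*V = -(-1449)*V/20 = 1449*V/20)
s(u, n) = -4 - 4*u/3 (s(u, n) = -4 + u/(-3/4) = -4 + u*(-4/3) = -4 - 4*u/3)
Q(6, 1)*((3 + 2*1) + sqrt(s(2, 1) - 25)) = ((1449/20)*1)*((3 + 2*1) + sqrt((-4 - 4/3*2) - 25)) = 1449*((3 + 2) + sqrt((-4 - 8/3) - 25))/20 = 1449*(5 + sqrt(-20/3 - 25))/20 = 1449*(5 + sqrt(-95/3))/20 = 1449*(5 + I*sqrt(285)/3)/20 = 1449/4 + 483*I*sqrt(285)/20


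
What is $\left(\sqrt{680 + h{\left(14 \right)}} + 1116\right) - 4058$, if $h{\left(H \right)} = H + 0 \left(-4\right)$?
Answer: $-2942 + \sqrt{694} \approx -2915.7$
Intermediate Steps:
$h{\left(H \right)} = H$ ($h{\left(H \right)} = H + 0 = H$)
$\left(\sqrt{680 + h{\left(14 \right)}} + 1116\right) - 4058 = \left(\sqrt{680 + 14} + 1116\right) - 4058 = \left(\sqrt{694} + 1116\right) - 4058 = \left(1116 + \sqrt{694}\right) - 4058 = -2942 + \sqrt{694}$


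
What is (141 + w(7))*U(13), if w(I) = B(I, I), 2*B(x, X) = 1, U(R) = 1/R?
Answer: 283/26 ≈ 10.885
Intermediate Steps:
B(x, X) = ½ (B(x, X) = (½)*1 = ½)
w(I) = ½
(141 + w(7))*U(13) = (141 + ½)/13 = (283/2)*(1/13) = 283/26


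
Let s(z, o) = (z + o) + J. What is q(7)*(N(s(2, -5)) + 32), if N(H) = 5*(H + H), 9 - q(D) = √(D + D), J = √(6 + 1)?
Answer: 2*(1 + 5*√7)*(9 - √14) ≈ 149.64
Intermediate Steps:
J = √7 ≈ 2.6458
s(z, o) = o + z + √7 (s(z, o) = (z + o) + √7 = (o + z) + √7 = o + z + √7)
q(D) = 9 - √2*√D (q(D) = 9 - √(D + D) = 9 - √(2*D) = 9 - √2*√D)
N(H) = 10*H (N(H) = 5*(2*H) = 10*H)
q(7)*(N(s(2, -5)) + 32) = (9 - √2*√7)*(10*(-5 + 2 + √7) + 32) = (9 - √14)*(10*(-3 + √7) + 32) = (9 - √14)*((-30 + 10*√7) + 32) = (9 - √14)*(2 + 10*√7) = (2 + 10*√7)*(9 - √14)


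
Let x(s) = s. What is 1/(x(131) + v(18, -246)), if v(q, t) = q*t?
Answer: -1/4297 ≈ -0.00023272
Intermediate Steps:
1/(x(131) + v(18, -246)) = 1/(131 + 18*(-246)) = 1/(131 - 4428) = 1/(-4297) = -1/4297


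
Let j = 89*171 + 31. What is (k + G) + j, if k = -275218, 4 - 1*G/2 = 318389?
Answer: -896738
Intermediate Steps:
G = -636770 (G = 8 - 2*318389 = 8 - 636778 = -636770)
j = 15250 (j = 15219 + 31 = 15250)
(k + G) + j = (-275218 - 636770) + 15250 = -911988 + 15250 = -896738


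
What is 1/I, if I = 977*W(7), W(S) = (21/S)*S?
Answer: 1/20517 ≈ 4.8740e-5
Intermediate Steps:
W(S) = 21
I = 20517 (I = 977*21 = 20517)
1/I = 1/20517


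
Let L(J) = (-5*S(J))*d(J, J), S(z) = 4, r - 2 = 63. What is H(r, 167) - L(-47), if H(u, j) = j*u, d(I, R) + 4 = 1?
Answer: 10795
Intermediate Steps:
r = 65 (r = 2 + 63 = 65)
d(I, R) = -3 (d(I, R) = -4 + 1 = -3)
L(J) = 60 (L(J) = -5*4*(-3) = -20*(-3) = 60)
H(r, 167) - L(-47) = 167*65 - 1*60 = 10855 - 60 = 10795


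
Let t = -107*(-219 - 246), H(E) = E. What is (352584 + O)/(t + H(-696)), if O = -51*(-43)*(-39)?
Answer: 9891/1817 ≈ 5.4436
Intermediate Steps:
O = -85527 (O = 2193*(-39) = -85527)
t = 49755 (t = -107*(-465) = 49755)
(352584 + O)/(t + H(-696)) = (352584 - 85527)/(49755 - 696) = 267057/49059 = 267057*(1/49059) = 9891/1817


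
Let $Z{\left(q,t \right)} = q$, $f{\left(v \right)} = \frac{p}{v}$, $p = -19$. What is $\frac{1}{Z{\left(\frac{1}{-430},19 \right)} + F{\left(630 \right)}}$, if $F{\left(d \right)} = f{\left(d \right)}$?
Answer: $- \frac{2709}{88} \approx -30.784$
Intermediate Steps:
$f{\left(v \right)} = - \frac{19}{v}$
$F{\left(d \right)} = - \frac{19}{d}$
$\frac{1}{Z{\left(\frac{1}{-430},19 \right)} + F{\left(630 \right)}} = \frac{1}{\frac{1}{-430} - \frac{19}{630}} = \frac{1}{- \frac{1}{430} - \frac{19}{630}} = \frac{1}{- \frac{88}{2709}} = - \frac{2709}{88}$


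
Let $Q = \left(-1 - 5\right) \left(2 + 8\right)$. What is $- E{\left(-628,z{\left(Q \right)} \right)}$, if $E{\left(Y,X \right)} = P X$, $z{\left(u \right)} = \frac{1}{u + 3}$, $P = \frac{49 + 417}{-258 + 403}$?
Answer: $\frac{466}{8265} \approx 0.056382$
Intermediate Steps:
$P = \frac{466}{145} \approx 3.2138$
$Q = -60$ ($Q = \left(-6\right) 10 = -60$)
$z{\left(u \right)} = \frac{1}{3 + u}$
$E{\left(Y,X \right)} = \frac{466 X}{145}$
$- E{\left(-628,z{\left(Q \right)} \right)} = - \frac{466}{145 \left(3 - 60\right)} = - \frac{466}{145 \left(-57\right)} = - \frac{466 \left(-1\right)}{145 \cdot 57} = \left(-1\right) \left(- \frac{466}{8265}\right) = \frac{466}{8265}$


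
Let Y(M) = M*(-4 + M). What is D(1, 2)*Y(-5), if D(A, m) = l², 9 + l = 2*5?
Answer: 45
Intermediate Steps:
l = 1 (l = -9 + 2*5 = -9 + 10 = 1)
D(A, m) = 1 (D(A, m) = 1² = 1)
D(1, 2)*Y(-5) = 1*(-5*(-4 - 5)) = 1*(-5*(-9)) = 1*45 = 45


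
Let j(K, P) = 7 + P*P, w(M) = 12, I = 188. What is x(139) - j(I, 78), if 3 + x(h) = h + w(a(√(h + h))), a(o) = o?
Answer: -5943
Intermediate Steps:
x(h) = 9 + h (x(h) = -3 + (h + 12) = -3 + (12 + h) = 9 + h)
j(K, P) = 7 + P²
x(139) - j(I, 78) = (9 + 139) - (7 + 78²) = 148 - (7 + 6084) = 148 - 1*6091 = 148 - 6091 = -5943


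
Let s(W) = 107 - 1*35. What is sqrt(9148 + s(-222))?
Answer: 2*sqrt(2305) ≈ 96.021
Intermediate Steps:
s(W) = 72 (s(W) = 107 - 35 = 72)
sqrt(9148 + s(-222)) = sqrt(9148 + 72) = sqrt(9220) = 2*sqrt(2305)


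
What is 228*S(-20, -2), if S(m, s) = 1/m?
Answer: -57/5 ≈ -11.400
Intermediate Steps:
228*S(-20, -2) = 228/(-20) = 228*(-1/20) = -57/5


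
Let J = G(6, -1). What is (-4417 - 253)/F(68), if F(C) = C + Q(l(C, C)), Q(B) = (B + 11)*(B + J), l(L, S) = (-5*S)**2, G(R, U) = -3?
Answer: -934/2672856967 ≈ -3.4944e-7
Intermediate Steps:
J = -3
l(L, S) = 25*S**2
Q(B) = (-3 + B)*(11 + B) (Q(B) = (B + 11)*(B - 3) = (11 + B)*(-3 + B) = (-3 + B)*(11 + B))
F(C) = -33 + C + 200*C**2 + 625*C**4 (F(C) = C + (-33 + (25*C**2)**2 + 8*(25*C**2)) = C + (-33 + 625*C**4 + 200*C**2) = C + (-33 + 200*C**2 + 625*C**4) = -33 + C + 200*C**2 + 625*C**4)
(-4417 - 253)/F(68) = (-4417 - 253)/(-33 + 68 + 200*68**2 + 625*68**4) = -4670/(-33 + 68 + 200*4624 + 625*21381376) = -4670/(-33 + 68 + 924800 + 13363360000) = -4670/13364284835 = -4670*1/13364284835 = -934/2672856967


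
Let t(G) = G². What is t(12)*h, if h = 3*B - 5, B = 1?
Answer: -288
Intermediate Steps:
h = -2 (h = 3*1 - 5 = 3 - 5 = -2)
t(12)*h = 12²*(-2) = 144*(-2) = -288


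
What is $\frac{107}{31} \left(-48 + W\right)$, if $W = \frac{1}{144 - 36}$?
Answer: $- \frac{554581}{3348} \approx -165.65$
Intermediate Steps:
$W = \frac{1}{108} \approx 0.0092593$
$\frac{107}{31} \left(-48 + W\right) = \frac{107}{31} \left(-48 + \frac{1}{108}\right) = 107 \cdot \frac{1}{31} \left(- \frac{5183}{108}\right) = \frac{107}{31} \left(- \frac{5183}{108}\right) = - \frac{554581}{3348}$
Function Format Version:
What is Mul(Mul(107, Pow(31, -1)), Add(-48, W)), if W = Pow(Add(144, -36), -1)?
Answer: Rational(-554581, 3348) ≈ -165.65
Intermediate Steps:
W = Rational(1, 108) (W = Pow(108, -1) = Rational(1, 108) ≈ 0.0092593)
Mul(Mul(107, Pow(31, -1)), Add(-48, W)) = Mul(Mul(107, Pow(31, -1)), Add(-48, Rational(1, 108))) = Mul(Mul(107, Rational(1, 31)), Rational(-5183, 108)) = Mul(Rational(107, 31), Rational(-5183, 108)) = Rational(-554581, 3348)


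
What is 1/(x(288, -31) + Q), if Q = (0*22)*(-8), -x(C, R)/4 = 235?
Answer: -1/940 ≈ -0.0010638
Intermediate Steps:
x(C, R) = -940 (x(C, R) = -4*235 = -940)
Q = 0 (Q = 0*(-8) = 0)
1/(x(288, -31) + Q) = 1/(-940 + 0) = 1/(-940) = -1/940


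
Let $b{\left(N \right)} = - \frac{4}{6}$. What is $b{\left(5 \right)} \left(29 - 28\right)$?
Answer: $- \frac{2}{3} \approx -0.66667$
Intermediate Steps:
$b{\left(N \right)} = - \frac{2}{3}$ ($b{\left(N \right)} = \left(-4\right) \frac{1}{6} = - \frac{2}{3}$)
$b{\left(5 \right)} \left(29 - 28\right) = - \frac{2 \left(29 - 28\right)}{3} = \left(- \frac{2}{3}\right) 1 = - \frac{2}{3}$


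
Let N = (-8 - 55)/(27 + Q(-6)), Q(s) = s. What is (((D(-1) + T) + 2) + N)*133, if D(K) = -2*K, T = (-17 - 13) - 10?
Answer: -5187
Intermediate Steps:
T = -40 (T = -30 - 10 = -40)
N = -3 (N = (-8 - 55)/(27 - 6) = -63/21 = -63*1/21 = -3)
(((D(-1) + T) + 2) + N)*133 = (((-2*(-1) - 40) + 2) - 3)*133 = (((2 - 40) + 2) - 3)*133 = ((-38 + 2) - 3)*133 = (-36 - 3)*133 = -39*133 = -5187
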